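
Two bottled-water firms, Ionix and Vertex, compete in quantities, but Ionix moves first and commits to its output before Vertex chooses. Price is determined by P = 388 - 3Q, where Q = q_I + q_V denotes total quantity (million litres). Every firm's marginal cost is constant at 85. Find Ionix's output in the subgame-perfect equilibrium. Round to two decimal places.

50.50

The follower Vertex best-responds to any q_I: π_V = (388 - 3Q)q_V - 85q_V.
Setting the follower's marginal profit to zero, 303 - 3q_I - 6q_V = 0, i.e. q_V = (303 - 3q_I)/6.
The leader anticipates this reaction. Substituting into P = 388 - 3Q gives P = 473/2 - (3/2)q_I, so π_I = (473/2 - (3/2)q_I)q_I - 85q_I.
Maximising: ∂π_I/∂q_I = 303/2 - 3q_I = 0, giving q_I = 101/2.
Then q_V = (303 - 3·(101/2))/6 = 101/4.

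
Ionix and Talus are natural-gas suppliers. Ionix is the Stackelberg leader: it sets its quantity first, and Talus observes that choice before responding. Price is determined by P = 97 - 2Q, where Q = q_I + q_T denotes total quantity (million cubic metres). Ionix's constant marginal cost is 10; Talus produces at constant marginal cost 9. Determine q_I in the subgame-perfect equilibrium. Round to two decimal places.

21.50

Solve by backward induction. Given q_I, the follower Talus maximises π_T = (97 - 2q_I - 2q_T)q_T - 9q_T.
∂π_T/∂q_T = 88 - 2q_I - 4q_T = 0 gives the reaction function q_T = (88 - 2q_I)/4.
The leader anticipates this reaction. Substituting into P = 97 - 2Q gives P = 53 - q_I, so π_I = (53 - q_I)q_I - 10q_I.
Maximising: ∂π_I/∂q_I = 43 - 2q_I = 0, giving q_I = 43/2.
Then q_T = (88 - 2·(43/2))/4 = 45/4.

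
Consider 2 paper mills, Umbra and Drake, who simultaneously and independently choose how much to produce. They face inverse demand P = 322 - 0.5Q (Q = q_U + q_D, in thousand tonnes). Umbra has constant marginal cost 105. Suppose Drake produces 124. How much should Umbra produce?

With the rival's output fixed at 124, Umbra's profit is π_U = (322 - (1/2)·124 - (1/2)q_U)q_U - (105q_U) = (260 - (1/2)q_U)q_U - (105q_U).
∂π_U/∂q_U = 155 - q_U = 0, so q_U = 155.

155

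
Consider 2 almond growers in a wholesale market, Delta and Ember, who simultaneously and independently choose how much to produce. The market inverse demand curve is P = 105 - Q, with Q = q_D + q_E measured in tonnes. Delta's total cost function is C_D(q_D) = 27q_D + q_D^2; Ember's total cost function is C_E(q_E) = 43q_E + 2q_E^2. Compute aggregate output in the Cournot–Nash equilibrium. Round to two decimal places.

Delta's profit: π_D = (105 - Q)q_D - (27q_D + q_D²). Setting ∂π_D/∂q_D = 0: 78 - 4q_D - (q_E) = 0.
Ember's first-order condition: 62 - 6q_E - (q_D) = 0.
So q_D = (78 - q_E)/4 and q_E = (62 - q_D)/6.
Substituting one into the other gives q_D = 406/23 and q_E = 170/23.
Total output Q = 406/23 + 170/23 = 576/23.

25.04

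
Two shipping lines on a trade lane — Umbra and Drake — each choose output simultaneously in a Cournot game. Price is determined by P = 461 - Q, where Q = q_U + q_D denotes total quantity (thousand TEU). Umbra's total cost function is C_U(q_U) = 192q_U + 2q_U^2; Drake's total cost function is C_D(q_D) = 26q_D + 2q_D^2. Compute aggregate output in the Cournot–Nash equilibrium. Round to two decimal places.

Umbra's profit: π_U = (461 - Q)q_U - (192q_U + 2q_U²). Setting ∂π_U/∂q_U = 0: 269 - 6q_U - (q_D) = 0.
Drake's profit: π_D = (461 - Q)q_D - (26q_D + 2q_D²). Setting ∂π_D/∂q_D = 0: 435 - 6q_D - (q_U) = 0.
Best responses: q_U = (269 - q_D)/6, q_D = (435 - q_U)/6.
Substituting one into the other gives q_U = 1179/35 and q_D = 66.8857.
Total output Q = 1179/35 + 66.8857 = 704/7.

100.57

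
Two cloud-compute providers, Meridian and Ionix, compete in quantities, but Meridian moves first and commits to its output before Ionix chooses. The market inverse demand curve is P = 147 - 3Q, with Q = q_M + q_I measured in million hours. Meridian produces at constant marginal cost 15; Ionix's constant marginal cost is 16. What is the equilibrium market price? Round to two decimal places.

Solve by backward induction. Given q_M, the follower Ionix maximises π_I = (147 - 3q_M - 3q_I)q_I - 16q_I.
Follower FOC: 131 - 3q_M - 6q_I = 0, so q_I(q_M) = (131 - 3q_M)/6.
The leader anticipates this reaction. Substituting into P = 147 - 3Q gives P = 163/2 - (3/2)q_M, so π_M = (163/2 - (3/2)q_M)q_M - 15q_M.
The leader's first-order condition 133/2 - 3q_M = 0 yields q_M = 133/6.
Then q_I = (131 - 3·(133/6))/6 = 43/4.
Total output Q = 395/12, so price P = 147 - 3·(395/12) = 193/4.

48.25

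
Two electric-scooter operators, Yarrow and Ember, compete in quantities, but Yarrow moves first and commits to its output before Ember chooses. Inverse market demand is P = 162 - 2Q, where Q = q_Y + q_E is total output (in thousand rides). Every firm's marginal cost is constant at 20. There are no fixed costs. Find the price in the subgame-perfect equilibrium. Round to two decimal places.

55.50

The follower Ember best-responds to any q_Y: π_E = (162 - 2Q)q_E - 20q_E.
Setting the follower's marginal profit to zero, 142 - 2q_Y - 4q_E = 0, i.e. q_E = (142 - 2q_Y)/4.
Yarrow substitutes q_E(q_Y) into its own profit: π_Y = q_Y(162 - 2q_Y - (142 - 2q_Y)/2) - 20q_Y = (91 - q_Y)q_Y - 20q_Y.
The leader's first-order condition 71 - 2q_Y = 0 yields q_Y = 71/2.
Then q_E = (142 - 2·(71/2))/4 = 71/4.
Total output Q = 213/4, so price P = 162 - 2·(213/4) = 111/2.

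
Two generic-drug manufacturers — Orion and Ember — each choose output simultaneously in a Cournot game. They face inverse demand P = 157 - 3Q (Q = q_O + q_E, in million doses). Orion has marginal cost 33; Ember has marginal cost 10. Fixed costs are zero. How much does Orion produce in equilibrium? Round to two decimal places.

Orion's profit: π_O = (157 - 3Q)q_O - (33q_O). Setting ∂π_O/∂q_O = 0: 124 - 6q_O - 3(q_E) = 0.
Ember's first-order condition: 147 - 6q_E - 3(q_O) = 0.
So q_O = (124 - 3q_E)/6 and q_E = (147 - 3q_O)/6.
Solving the pair: q_O = 101/9, q_E = 170/9.

11.22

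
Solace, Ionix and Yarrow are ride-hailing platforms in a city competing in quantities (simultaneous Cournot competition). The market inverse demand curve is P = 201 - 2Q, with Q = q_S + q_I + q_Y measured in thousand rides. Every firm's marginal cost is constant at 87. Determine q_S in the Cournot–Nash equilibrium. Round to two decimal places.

14.25

Each firm earns π_i = (201 - 2Q)q_i - 87q_i.
Setting ∂π_i/∂q_i = 0 with rivals' quantities fixed: 114 - 4q_i - 2·Σ_{j≠i} q_j = 0.
By symmetry each firm produces the same amount; substituting Σ_{j≠i} q_j = 2q_i yields q_i = 114/8 = 57/4.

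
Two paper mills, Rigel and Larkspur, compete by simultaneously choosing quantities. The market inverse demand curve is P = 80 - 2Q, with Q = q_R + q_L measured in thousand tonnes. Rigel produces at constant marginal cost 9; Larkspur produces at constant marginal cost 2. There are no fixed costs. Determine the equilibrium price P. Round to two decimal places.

30.33

Rigel's profit: π_R = (80 - 2Q)q_R - (9q_R). Setting ∂π_R/∂q_R = 0: 71 - 4q_R - 2(q_L) = 0.
Larkspur's first-order condition: 78 - 4q_L - 2(q_R) = 0.
So q_R = (71 - 2q_L)/4 and q_L = (78 - 2q_R)/4.
Substituting one into the other gives q_R = 32/3 and q_L = 85/6.
Total output Q = 149/6, so price P = 80 - 2·(149/6) = 91/3.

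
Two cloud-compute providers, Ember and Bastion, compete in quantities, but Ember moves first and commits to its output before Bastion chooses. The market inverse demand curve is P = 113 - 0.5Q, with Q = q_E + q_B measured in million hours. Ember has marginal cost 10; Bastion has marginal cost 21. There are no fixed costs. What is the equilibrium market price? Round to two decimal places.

Solve by backward induction. Given q_E, the follower Bastion maximises π_B = (113 - (1/2)q_E - (1/2)q_B)q_B - 21q_B.
Follower FOC: 92 - (1/2)q_E - q_B = 0, so q_B(q_E) = (92 - (1/2)q_E).
Ember substitutes q_B(q_E) into its own profit: π_E = q_E(113 - (1/2)q_E - (92 - (1/2)q_E)/2) - 10q_E = (67 - (1/4)q_E)q_E - 10q_E.
Maximising: ∂π_E/∂q_E = 57 - (1/2)q_E = 0, giving q_E = 114.
Then q_B = (92 - (1/2)·114) = 35.
Total output Q = 149, so price P = 113 - (1/2)·149 = 77/2.

38.50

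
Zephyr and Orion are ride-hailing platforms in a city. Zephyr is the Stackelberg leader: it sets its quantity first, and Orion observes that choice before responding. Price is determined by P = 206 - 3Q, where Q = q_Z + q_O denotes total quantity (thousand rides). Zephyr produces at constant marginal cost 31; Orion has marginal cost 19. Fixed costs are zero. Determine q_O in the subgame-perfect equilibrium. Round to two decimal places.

17.58

Solve by backward induction. Given q_Z, the follower Orion maximises π_O = (206 - 3q_Z - 3q_O)q_O - 19q_O.
Follower FOC: 187 - 3q_Z - 6q_O = 0, so q_O(q_Z) = (187 - 3q_Z)/6.
Zephyr substitutes q_O(q_Z) into its own profit: π_Z = q_Z(206 - 3q_Z - (187 - 3q_Z)/2) - 31q_Z = (225/2 - (3/2)q_Z)q_Z - 31q_Z.
Maximising: ∂π_Z/∂q_Z = 163/2 - 3q_Z = 0, giving q_Z = 163/6.
Then q_O = (187 - 3·(163/6))/6 = 211/12.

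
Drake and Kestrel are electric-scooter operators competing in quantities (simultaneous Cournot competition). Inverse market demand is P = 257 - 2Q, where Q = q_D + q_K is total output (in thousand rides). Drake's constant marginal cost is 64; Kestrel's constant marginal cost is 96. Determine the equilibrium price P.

Drake's profit: π_D = (257 - 2Q)q_D - (64q_D). Setting ∂π_D/∂q_D = 0: 193 - 4q_D - 2(q_K) = 0.
Kestrel's profit: π_K = (257 - 2Q)q_K - (96q_K). Setting ∂π_K/∂q_K = 0: 161 - 4q_K - 2(q_D) = 0.
Best responses: q_D = (193 - 2q_K)/4, q_K = (161 - 2q_D)/4.
Solving the pair: q_D = 75/2, q_K = 43/2.
Total output Q = 59, so price P = 257 - 2·59 = 139.

139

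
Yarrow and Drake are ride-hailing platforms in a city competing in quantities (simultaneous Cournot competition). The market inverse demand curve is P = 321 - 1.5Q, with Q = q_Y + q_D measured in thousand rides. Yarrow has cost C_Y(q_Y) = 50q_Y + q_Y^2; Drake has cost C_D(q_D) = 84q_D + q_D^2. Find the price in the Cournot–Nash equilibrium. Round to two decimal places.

203.77

Yarrow's profit: π_Y = (321 - 1.5Q)q_Y - (50q_Y + q_Y²). Setting ∂π_Y/∂q_Y = 0: 271 - 5q_Y - (3/2)(q_D) = 0.
Drake's first-order condition: 237 - 5q_D - (3/2)(q_Y) = 0.
Rearranging gives the reaction functions q_Y = (271 - (3/2)q_D)/5 and q_D = (237 - (3/2)q_Y)/5.
Solving the pair: q_Y = 43.9341, q_D = 34.2198.
Total output Q = 1016/13, so price P = 321 - (3/2)·(1016/13) = 203.7692.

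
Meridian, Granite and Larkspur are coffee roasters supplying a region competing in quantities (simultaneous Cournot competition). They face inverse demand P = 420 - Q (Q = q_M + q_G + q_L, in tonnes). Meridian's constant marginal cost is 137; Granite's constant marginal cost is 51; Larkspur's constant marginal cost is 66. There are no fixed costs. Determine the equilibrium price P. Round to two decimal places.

Meridian's profit: π_M = (420 - Q)q_M - (137q_M). Setting ∂π_M/∂q_M = 0: 283 - 2q_M - (q_G + q_L) = 0.
Granite's profit: π_G = (420 - Q)q_G - (51q_G). Setting ∂π_G/∂q_G = 0: 369 - 2q_G - (q_M + q_L) = 0.
Larkspur's first-order condition: 354 - 2q_L - (q_M + q_G) = 0.
Adding the 3 first-order conditions: 1006 − 4Q = 0, so Q = 503/2.
Back-substituting: q_M = (283 − 503/2) = 63/2, q_G = (369 − 503/2) = 235/2, q_L = (354 − 503/2) = 205/2.
Total output Q = 503/2, so price P = 420 - 503/2 = 337/2.

168.50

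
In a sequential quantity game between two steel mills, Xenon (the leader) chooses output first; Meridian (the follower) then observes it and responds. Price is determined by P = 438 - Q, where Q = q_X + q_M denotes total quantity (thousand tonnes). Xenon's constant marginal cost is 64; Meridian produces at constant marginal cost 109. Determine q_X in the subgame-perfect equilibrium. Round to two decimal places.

209.50

The follower Meridian best-responds to any q_X: π_M = (438 - Q)q_M - 109q_M.
Setting the follower's marginal profit to zero, 329 - q_X - 2q_M = 0, i.e. q_M = (329 - q_X)/2.
Xenon substitutes q_M(q_X) into its own profit: π_X = q_X(438 - q_X - (329 - q_X)/2) - 64q_X = (547/2 - (1/2)q_X)q_X - 64q_X.
Maximising: ∂π_X/∂q_X = 419/2 - q_X = 0, giving q_X = 419/2.
Then q_M = (329 - 419/2)/2 = 239/4.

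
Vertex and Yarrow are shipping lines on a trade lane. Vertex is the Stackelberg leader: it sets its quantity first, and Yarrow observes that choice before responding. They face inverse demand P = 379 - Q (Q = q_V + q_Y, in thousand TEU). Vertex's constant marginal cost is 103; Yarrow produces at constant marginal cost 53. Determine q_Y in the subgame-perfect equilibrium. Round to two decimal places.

106.50

The follower Yarrow best-responds to any q_V: π_Y = (379 - Q)q_Y - 53q_Y.
∂π_Y/∂q_Y = 326 - q_V - 2q_Y = 0 gives the reaction function q_Y = (326 - q_V)/2.
The leader anticipates this reaction. Substituting into P = 379 - Q gives P = 216 - (1/2)q_V, so π_V = (216 - (1/2)q_V)q_V - 103q_V.
The leader's first-order condition 113 - q_V = 0 yields q_V = 113.
Then q_Y = (326 - 113)/2 = 213/2.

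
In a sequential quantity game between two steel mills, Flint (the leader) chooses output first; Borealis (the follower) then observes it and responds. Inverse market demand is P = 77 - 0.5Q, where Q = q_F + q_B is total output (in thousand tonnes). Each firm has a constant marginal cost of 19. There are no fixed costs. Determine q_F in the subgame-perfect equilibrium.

Solve by backward induction. Given q_F, the follower Borealis maximises π_B = (77 - (1/2)q_F - (1/2)q_B)q_B - 19q_B.
∂π_B/∂q_B = 58 - (1/2)q_F - q_B = 0 gives the reaction function q_B = (58 - (1/2)q_F).
The leader anticipates this reaction. Substituting into P = 77 - 0.5Q gives P = 48 - (1/4)q_F, so π_F = (48 - (1/4)q_F)q_F - 19q_F.
Leader FOC: 29 - (1/2)q_F = 0, so q_F = 58.
Then q_B = (58 - (1/2)·58) = 29.

58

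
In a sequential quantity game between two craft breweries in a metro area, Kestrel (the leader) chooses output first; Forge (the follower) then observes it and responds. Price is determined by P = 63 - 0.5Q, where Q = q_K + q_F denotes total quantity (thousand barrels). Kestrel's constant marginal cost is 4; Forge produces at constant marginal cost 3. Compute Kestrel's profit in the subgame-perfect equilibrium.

The follower Forge best-responds to any q_K: π_F = (63 - 0.5Q)q_F - 3q_F.
Follower FOC: 60 - (1/2)q_K - q_F = 0, so q_F(q_K) = (60 - (1/2)q_K).
Kestrel substitutes q_F(q_K) into its own profit: π_K = q_K(63 - (1/2)q_K - (60 - (1/2)q_K)/2) - 4q_K = (33 - (1/4)q_K)q_K - 4q_K.
The leader's first-order condition 29 - (1/2)q_K = 0 yields q_K = 58.
Then q_F = (60 - (1/2)·58) = 31.
Price P = 63 - (1/2)·89 = 37/2.
Kestrel's profit: (37/2 - 4)·58 = 841.

841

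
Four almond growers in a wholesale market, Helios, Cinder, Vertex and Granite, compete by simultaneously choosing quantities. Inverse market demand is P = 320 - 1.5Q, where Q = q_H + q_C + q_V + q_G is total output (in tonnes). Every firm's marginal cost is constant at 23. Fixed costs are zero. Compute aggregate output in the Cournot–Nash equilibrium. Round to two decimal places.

A representative firm's profit is π_i = q_i(320 - 1.5Q) - 23q_i.
First-order condition (treating rivals' output as given): 297 - 3q_i - (3/2)·Σ_{j≠i} q_j = 0.
By symmetry each firm produces the same amount; substituting Σ_{j≠i} q_j = 3q_i yields q_i = 297/(15/2) = 198/5.
Total output Q = 198/5 + 198/5 + 198/5 + 198/5 = 792/5.

158.40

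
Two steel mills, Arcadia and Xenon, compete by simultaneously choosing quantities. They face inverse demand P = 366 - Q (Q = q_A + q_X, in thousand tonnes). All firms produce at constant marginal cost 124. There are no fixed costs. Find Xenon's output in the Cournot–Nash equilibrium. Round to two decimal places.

A representative firm's profit is π_i = q_i(366 - Q) - 124q_i.
Setting ∂π_i/∂q_i = 0 with rivals' quantities fixed: 242 - 2q_i - q_j = 0.
With identical firms every q_j equals q_i, so q_j = q_i and 242 = 3q_i, giving q_i = 242/3.

80.67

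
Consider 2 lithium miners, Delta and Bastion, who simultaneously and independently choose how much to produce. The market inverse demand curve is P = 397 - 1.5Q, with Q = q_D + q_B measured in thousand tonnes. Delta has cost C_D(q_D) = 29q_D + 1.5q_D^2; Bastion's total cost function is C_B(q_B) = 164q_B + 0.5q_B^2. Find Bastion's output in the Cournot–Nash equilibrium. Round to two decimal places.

Delta's profit: π_D = (397 - 1.5Q)q_D - (29q_D + (3/2)q_D²). Setting ∂π_D/∂q_D = 0: 368 - 6q_D - (3/2)(q_B) = 0.
Bastion's first-order condition: 233 - 4q_B - (3/2)(q_D) = 0.
So q_D = (368 - (3/2)q_B)/6 and q_B = (233 - (3/2)q_D)/4.
Substituting one into the other gives q_D = 51.6092 and q_B = 1128/29.

38.90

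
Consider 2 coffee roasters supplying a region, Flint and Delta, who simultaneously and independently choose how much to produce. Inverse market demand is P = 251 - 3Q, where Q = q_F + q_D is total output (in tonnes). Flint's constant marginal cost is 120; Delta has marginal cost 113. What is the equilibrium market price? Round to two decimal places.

Flint's profit: π_F = (251 - 3Q)q_F - (120q_F). Setting ∂π_F/∂q_F = 0: 131 - 6q_F - 3(q_D) = 0.
Delta's first-order condition: 138 - 6q_D - 3(q_F) = 0.
Best responses: q_F = (131 - 3q_D)/6, q_D = (138 - 3q_F)/6.
Substituting one into the other gives q_F = 124/9 and q_D = 145/9.
Total output Q = 269/9, so price P = 251 - 3·(269/9) = 484/3.

161.33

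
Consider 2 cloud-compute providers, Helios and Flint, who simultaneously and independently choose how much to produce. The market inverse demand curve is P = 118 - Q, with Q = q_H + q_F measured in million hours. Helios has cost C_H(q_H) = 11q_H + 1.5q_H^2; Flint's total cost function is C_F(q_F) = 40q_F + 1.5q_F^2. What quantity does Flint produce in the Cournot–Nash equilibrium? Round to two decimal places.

11.79

Helios's profit: π_H = (118 - Q)q_H - (11q_H + (3/2)q_H²). Setting ∂π_H/∂q_H = 0: 107 - 5q_H - (q_F) = 0.
Flint's first-order condition: 78 - 5q_F - (q_H) = 0.
Rearranging gives the reaction functions q_H = (107 - q_F)/5 and q_F = (78 - q_H)/5.
Solving the pair: q_H = 457/24, q_F = 283/24.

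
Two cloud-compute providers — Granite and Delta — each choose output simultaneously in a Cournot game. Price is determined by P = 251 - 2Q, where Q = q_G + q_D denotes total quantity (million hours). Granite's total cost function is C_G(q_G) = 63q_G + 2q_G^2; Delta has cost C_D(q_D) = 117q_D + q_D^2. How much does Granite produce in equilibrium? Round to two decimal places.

Granite's profit: π_G = (251 - 2Q)q_G - (63q_G + 2q_G²). Setting ∂π_G/∂q_G = 0: 188 - 8q_G - 2(q_D) = 0.
Delta's first-order condition: 134 - 6q_D - 2(q_G) = 0.
Rearranging gives the reaction functions q_G = (188 - 2q_D)/8 and q_D = (134 - 2q_G)/6.
Substituting one into the other gives q_G = 215/11 and q_D = 174/11.

19.55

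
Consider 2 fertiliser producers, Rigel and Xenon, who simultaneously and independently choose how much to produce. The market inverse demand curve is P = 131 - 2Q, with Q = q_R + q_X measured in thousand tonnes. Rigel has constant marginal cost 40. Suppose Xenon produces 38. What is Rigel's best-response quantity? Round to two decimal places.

With the rival's output fixed at 38, Rigel's profit is π_R = (131 - 2·38 - 2q_R)q_R - (40q_R) = (55 - 2q_R)q_R - (40q_R).
∂π_R/∂q_R = 15 - 4q_R = 0, so q_R = 15/4.

3.75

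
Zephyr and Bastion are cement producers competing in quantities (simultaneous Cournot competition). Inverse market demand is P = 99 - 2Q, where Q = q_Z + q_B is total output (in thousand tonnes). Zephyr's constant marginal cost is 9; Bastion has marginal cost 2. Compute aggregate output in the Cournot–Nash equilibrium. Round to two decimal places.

Zephyr's profit: π_Z = (99 - 2Q)q_Z - (9q_Z). Setting ∂π_Z/∂q_Z = 0: 90 - 4q_Z - 2(q_B) = 0.
Bastion's profit: π_B = (99 - 2Q)q_B - (2q_B). Setting ∂π_B/∂q_B = 0: 97 - 4q_B - 2(q_Z) = 0.
So q_Z = (90 - 2q_B)/4 and q_B = (97 - 2q_Z)/4.
Solving the pair: q_Z = 83/6, q_B = 52/3.
Total output Q = 83/6 + 52/3 = 187/6.

31.17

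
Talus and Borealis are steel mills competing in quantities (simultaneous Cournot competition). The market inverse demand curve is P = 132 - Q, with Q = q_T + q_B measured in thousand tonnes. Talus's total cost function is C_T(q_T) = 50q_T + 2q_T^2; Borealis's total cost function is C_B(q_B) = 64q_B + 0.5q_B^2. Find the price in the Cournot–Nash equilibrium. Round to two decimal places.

Talus's profit: π_T = (132 - Q)q_T - (50q_T + 2q_T²). Setting ∂π_T/∂q_T = 0: 82 - 6q_T - (q_B) = 0.
Borealis's first-order condition: 68 - 3q_B - (q_T) = 0.
Best responses: q_T = (82 - q_B)/6, q_B = (68 - q_T)/3.
Solving the pair: q_T = 178/17, q_B = 326/17.
Total output Q = 504/17, so price P = 132 - 504/17 = 1740/17.

102.35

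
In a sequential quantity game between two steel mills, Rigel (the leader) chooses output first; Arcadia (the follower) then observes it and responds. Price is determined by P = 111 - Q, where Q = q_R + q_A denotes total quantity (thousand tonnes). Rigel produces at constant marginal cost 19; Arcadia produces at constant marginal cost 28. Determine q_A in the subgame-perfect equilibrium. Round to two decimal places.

The follower Arcadia best-responds to any q_R: π_A = (111 - Q)q_A - 28q_A.
∂π_A/∂q_A = 83 - q_R - 2q_A = 0 gives the reaction function q_A = (83 - q_R)/2.
The leader anticipates this reaction. Substituting into P = 111 - Q gives P = 139/2 - (1/2)q_R, so π_R = (139/2 - (1/2)q_R)q_R - 19q_R.
The leader's first-order condition 101/2 - q_R = 0 yields q_R = 101/2.
Then q_A = (83 - 101/2)/2 = 65/4.

16.25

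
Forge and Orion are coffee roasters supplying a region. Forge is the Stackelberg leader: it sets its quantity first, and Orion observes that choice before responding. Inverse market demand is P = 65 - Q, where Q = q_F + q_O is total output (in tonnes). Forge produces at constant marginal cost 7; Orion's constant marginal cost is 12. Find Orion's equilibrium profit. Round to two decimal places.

115.56

The follower Orion best-responds to any q_F: π_O = (65 - Q)q_O - 12q_O.
Follower FOC: 53 - q_F - 2q_O = 0, so q_O(q_F) = (53 - q_F)/2.
The leader anticipates this reaction. Substituting into P = 65 - Q gives P = 77/2 - (1/2)q_F, so π_F = (77/2 - (1/2)q_F)q_F - 7q_F.
Maximising: ∂π_F/∂q_F = 63/2 - q_F = 0, giving q_F = 63/2.
Then q_O = (53 - 63/2)/2 = 43/4.
Price P = 65 - 169/4 = 91/4.
Orion's profit: (91/4 - 12)·(43/4) = 1849/16.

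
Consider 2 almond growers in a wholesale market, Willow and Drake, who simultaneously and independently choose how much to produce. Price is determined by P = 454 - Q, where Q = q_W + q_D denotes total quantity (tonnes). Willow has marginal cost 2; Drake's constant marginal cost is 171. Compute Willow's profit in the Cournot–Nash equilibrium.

Willow's profit: π_W = (454 - Q)q_W - (2q_W). Setting ∂π_W/∂q_W = 0: 452 - 2q_W - (q_D) = 0.
Drake's profit: π_D = (454 - Q)q_D - (171q_D). Setting ∂π_D/∂q_D = 0: 283 - 2q_D - (q_W) = 0.
Best responses: q_W = (452 - q_D)/2, q_D = (283 - q_W)/2.
Substituting one into the other gives q_W = 207 and q_D = 38.
Price P = 454 - 245 = 209.
Willow's profit: (209 - 2)·207 = 42849.

42849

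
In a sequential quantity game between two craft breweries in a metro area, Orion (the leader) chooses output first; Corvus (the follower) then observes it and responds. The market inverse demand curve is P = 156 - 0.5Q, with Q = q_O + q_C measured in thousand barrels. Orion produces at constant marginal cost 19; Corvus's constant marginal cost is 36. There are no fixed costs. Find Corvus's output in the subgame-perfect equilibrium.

43

The follower Corvus best-responds to any q_O: π_C = (156 - 0.5Q)q_C - 36q_C.
Follower FOC: 120 - (1/2)q_O - q_C = 0, so q_C(q_O) = (120 - (1/2)q_O).
The leader anticipates this reaction. Substituting into P = 156 - 0.5Q gives P = 96 - (1/4)q_O, so π_O = (96 - (1/4)q_O)q_O - 19q_O.
Leader FOC: 77 - (1/2)q_O = 0, so q_O = 154.
Then q_C = (120 - (1/2)·154) = 43.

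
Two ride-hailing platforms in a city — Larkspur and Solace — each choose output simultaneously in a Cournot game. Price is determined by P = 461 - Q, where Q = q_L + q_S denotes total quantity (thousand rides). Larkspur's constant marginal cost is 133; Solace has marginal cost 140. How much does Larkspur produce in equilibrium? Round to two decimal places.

Larkspur's profit: π_L = (461 - Q)q_L - (133q_L). Setting ∂π_L/∂q_L = 0: 328 - 2q_L - (q_S) = 0.
Solace's first-order condition: 321 - 2q_S - (q_L) = 0.
Best responses: q_L = (328 - q_S)/2, q_S = (321 - q_L)/2.
Solving the pair: q_L = 335/3, q_S = 314/3.

111.67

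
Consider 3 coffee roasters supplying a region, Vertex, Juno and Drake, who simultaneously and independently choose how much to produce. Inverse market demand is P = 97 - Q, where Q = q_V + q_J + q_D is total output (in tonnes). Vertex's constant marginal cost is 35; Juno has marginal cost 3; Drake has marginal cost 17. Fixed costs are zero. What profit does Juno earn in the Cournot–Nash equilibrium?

1225

Vertex's profit: π_V = (97 - Q)q_V - (35q_V). Setting ∂π_V/∂q_V = 0: 62 - 2q_V - (q_J + q_D) = 0.
Juno's profit: π_J = (97 - Q)q_J - (3q_J). Setting ∂π_J/∂q_J = 0: 94 - 2q_J - (q_V + q_D) = 0.
Drake's first-order condition: 80 - 2q_D - (q_V + q_J) = 0.
Adding the 3 conditions: 236 − 2Q − 2Q = 0, i.e. Q = 59.
Back-substituting: q_V = (62 − 59) = 3, q_J = (94 − 59) = 35, q_D = (80 − 59) = 21.
Price P = 97 - 59 = 38.
Juno's profit: (38 - 3)·35 = 1225.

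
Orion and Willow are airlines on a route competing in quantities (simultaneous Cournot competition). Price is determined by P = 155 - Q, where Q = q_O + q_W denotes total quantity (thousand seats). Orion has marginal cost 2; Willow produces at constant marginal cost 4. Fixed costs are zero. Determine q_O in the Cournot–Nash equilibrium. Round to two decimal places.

51.67

Orion's profit: π_O = (155 - Q)q_O - (2q_O). Setting ∂π_O/∂q_O = 0: 153 - 2q_O - (q_W) = 0.
Willow's profit: π_W = (155 - Q)q_W - (4q_W). Setting ∂π_W/∂q_W = 0: 151 - 2q_W - (q_O) = 0.
Best responses: q_O = (153 - q_W)/2, q_W = (151 - q_O)/2.
Solving the pair: q_O = 155/3, q_W = 149/3.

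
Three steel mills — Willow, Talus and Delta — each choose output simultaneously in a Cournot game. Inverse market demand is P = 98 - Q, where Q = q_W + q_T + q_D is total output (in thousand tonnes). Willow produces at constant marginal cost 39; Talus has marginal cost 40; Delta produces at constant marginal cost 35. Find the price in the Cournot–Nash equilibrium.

53

Willow's profit: π_W = (98 - Q)q_W - (39q_W). Setting ∂π_W/∂q_W = 0: 59 - 2q_W - (q_T + q_D) = 0.
Talus's first-order condition: 58 - 2q_T - (q_W + q_D) = 0.
Delta's profit: π_D = (98 - Q)q_D - (35q_D). Setting ∂π_D/∂q_D = 0: 63 - 2q_D - (q_W + q_T) = 0.
Adding the 3 conditions: 180 − 2Q − 2Q = 0, i.e. Q = 45.
Back-substituting: q_W = (59 − 45) = 14, q_T = (58 − 45) = 13, q_D = (63 − 45) = 18.
Total output Q = 45, so price P = 98 - 45 = 53.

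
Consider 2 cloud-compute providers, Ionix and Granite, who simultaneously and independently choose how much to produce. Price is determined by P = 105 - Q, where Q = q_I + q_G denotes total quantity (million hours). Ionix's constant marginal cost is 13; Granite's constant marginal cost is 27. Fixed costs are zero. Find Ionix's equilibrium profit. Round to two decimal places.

1248.44

Ionix's profit: π_I = (105 - Q)q_I - (13q_I). Setting ∂π_I/∂q_I = 0: 92 - 2q_I - (q_G) = 0.
Granite's first-order condition: 78 - 2q_G - (q_I) = 0.
Rearranging gives the reaction functions q_I = (92 - q_G)/2 and q_G = (78 - q_I)/2.
Substituting one into the other gives q_I = 106/3 and q_G = 64/3.
Price P = 105 - 170/3 = 145/3.
Ionix's profit: (145/3 - 13)·(106/3) = 1248.4444.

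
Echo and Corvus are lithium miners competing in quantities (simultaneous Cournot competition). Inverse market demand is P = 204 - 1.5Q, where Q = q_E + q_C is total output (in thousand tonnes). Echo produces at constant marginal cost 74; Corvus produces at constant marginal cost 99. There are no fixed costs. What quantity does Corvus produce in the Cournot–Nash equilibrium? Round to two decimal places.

17.78

Echo's profit: π_E = (204 - 1.5Q)q_E - (74q_E). Setting ∂π_E/∂q_E = 0: 130 - 3q_E - (3/2)(q_C) = 0.
Corvus's profit: π_C = (204 - 1.5Q)q_C - (99q_C). Setting ∂π_C/∂q_C = 0: 105 - 3q_C - (3/2)(q_E) = 0.
Rearranging gives the reaction functions q_E = (130 - (3/2)q_C)/3 and q_C = (105 - (3/2)q_E)/3.
Solving the pair: q_E = 310/9, q_C = 160/9.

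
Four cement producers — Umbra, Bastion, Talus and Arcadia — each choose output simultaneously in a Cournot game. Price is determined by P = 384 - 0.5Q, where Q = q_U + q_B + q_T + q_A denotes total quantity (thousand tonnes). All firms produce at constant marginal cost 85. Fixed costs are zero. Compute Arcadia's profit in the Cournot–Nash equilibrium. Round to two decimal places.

7152.08

Each firm earns π_i = (384 - 0.5Q)q_i - 85q_i.
First-order condition (treating rivals' output as given): 299 - q_i - (1/2)·Σ_{j≠i} q_j = 0.
By symmetry each firm produces the same amount; substituting Σ_{j≠i} q_j = 3q_i yields q_i = 299/(5/2) = 598/5.
Price P = 384 - (1/2)·478.4000 = 724/5.
Arcadia's profit: (724/5 - 85)·(598/5) = 7152.0800.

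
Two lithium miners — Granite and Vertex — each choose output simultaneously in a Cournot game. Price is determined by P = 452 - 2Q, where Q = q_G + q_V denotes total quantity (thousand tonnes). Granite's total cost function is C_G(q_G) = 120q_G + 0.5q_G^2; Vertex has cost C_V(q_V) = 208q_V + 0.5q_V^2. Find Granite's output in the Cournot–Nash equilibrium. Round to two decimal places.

55.81

Granite's profit: π_G = (452 - 2Q)q_G - (120q_G + (1/2)q_G²). Setting ∂π_G/∂q_G = 0: 332 - 5q_G - 2(q_V) = 0.
Vertex's profit: π_V = (452 - 2Q)q_V - (208q_V + (1/2)q_V²). Setting ∂π_V/∂q_V = 0: 244 - 5q_V - 2(q_G) = 0.
So q_G = (332 - 2q_V)/5 and q_V = (244 - 2q_G)/5.
Substituting one into the other gives q_G = 1172/21 and q_V = 556/21.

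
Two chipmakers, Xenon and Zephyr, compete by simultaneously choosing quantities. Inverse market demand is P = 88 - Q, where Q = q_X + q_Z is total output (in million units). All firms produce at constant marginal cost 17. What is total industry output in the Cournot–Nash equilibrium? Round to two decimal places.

A representative firm's profit is π_i = q_i(88 - Q) - 17q_i.
First-order condition (treating rivals' output as given): 71 - 2q_i - q_j = 0.
With identical firms every q_j equals q_i, so q_j = q_i and 71 = 3q_i, giving q_i = 71/3.
Total output Q = 71/3 + 71/3 = 142/3.

47.33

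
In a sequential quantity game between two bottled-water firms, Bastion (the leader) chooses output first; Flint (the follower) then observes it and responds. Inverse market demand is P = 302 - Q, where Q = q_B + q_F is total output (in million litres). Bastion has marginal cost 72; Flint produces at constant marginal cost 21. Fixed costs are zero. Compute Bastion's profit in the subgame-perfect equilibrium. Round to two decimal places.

The follower Flint best-responds to any q_B: π_F = (302 - Q)q_F - 21q_F.
Follower FOC: 281 - q_B - 2q_F = 0, so q_F(q_B) = (281 - q_B)/2.
The leader anticipates this reaction. Substituting into P = 302 - Q gives P = 323/2 - (1/2)q_B, so π_B = (323/2 - (1/2)q_B)q_B - 72q_B.
The leader's first-order condition 179/2 - q_B = 0 yields q_B = 179/2.
Then q_F = (281 - 179/2)/2 = 383/4.
Price P = 302 - 741/4 = 467/4.
Bastion's profit: (467/4 - 72)·(179/2) = 4005.1250.

4005.13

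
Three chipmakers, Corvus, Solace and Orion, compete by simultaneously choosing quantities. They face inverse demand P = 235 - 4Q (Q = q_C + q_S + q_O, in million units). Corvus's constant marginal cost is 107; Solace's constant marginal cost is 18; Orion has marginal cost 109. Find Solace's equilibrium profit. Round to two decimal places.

2462.64

Corvus's profit: π_C = (235 - 4Q)q_C - (107q_C). Setting ∂π_C/∂q_C = 0: 128 - 8q_C - 4(q_S + q_O) = 0.
Solace's profit: π_S = (235 - 4Q)q_S - (18q_S). Setting ∂π_S/∂q_S = 0: 217 - 8q_S - 4(q_C + q_O) = 0.
Orion's first-order condition: 126 - 8q_O - 4(q_C + q_S) = 0.
Adding the 3 conditions: 471 − 8Q − 8Q = 0, i.e. Q = 471/16.
Back-substituting: q_C = (128 − 471/4)/4 = 41/16, q_S = (217 − 471/4)/4 = 397/16, q_O = (126 − 471/4)/4 = 33/16.
Price P = 235 - 4·(471/16) = 469/4.
Solace's profit: (469/4 - 18)·(397/16) = 2462.6406.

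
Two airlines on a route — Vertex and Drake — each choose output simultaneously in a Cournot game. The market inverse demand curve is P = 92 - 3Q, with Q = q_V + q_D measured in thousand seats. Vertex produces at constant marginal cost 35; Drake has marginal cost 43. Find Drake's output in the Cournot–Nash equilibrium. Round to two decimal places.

Vertex's profit: π_V = (92 - 3Q)q_V - (35q_V). Setting ∂π_V/∂q_V = 0: 57 - 6q_V - 3(q_D) = 0.
Drake's first-order condition: 49 - 6q_D - 3(q_V) = 0.
Best responses: q_V = (57 - 3q_D)/6, q_D = (49 - 3q_V)/6.
Solving the pair: q_V = 65/9, q_D = 41/9.

4.56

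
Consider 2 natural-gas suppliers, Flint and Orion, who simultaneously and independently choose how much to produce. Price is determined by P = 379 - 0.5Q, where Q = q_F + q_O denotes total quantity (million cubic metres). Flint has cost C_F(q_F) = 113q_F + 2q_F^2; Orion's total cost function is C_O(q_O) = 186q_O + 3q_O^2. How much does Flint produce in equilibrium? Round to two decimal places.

50.81

Flint's profit: π_F = (379 - 0.5Q)q_F - (113q_F + 2q_F²). Setting ∂π_F/∂q_F = 0: 266 - 5q_F - (1/2)(q_O) = 0.
Orion's first-order condition: 193 - 7q_O - (1/2)(q_F) = 0.
So q_F = (266 - (1/2)q_O)/5 and q_O = (193 - (1/2)q_F)/7.
Solving the pair: q_F = 50.8058, q_O = 23.9424.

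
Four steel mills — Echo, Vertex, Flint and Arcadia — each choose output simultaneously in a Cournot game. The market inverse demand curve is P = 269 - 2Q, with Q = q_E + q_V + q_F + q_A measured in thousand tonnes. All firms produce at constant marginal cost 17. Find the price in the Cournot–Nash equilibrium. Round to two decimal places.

67.40

A representative firm's profit is π_i = q_i(269 - 2Q) - 17q_i.
First-order condition (treating rivals' output as given): 252 - 4q_i - 2·Σ_{j≠i} q_j = 0.
With identical firms every q_j equals q_i, so Σ_{j≠i} q_j = 3q_i and 252 = 10q_i, giving q_i = 126/5.
Total output Q = 504/5, so price P = 269 - 2·(504/5) = 337/5.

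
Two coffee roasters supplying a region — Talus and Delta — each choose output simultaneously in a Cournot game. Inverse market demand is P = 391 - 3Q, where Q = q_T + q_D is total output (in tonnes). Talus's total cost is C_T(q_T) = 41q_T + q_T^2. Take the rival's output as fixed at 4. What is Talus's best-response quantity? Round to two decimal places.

With the rival's output fixed at 4, Talus's profit is π_T = (391 - 3·4 - 3q_T)q_T - (41q_T + q_T²) = (379 - 3q_T)q_T - (41q_T + q_T²).
∂π_T/∂q_T = 338 - 8q_T = 0, so q_T = 169/4.

42.25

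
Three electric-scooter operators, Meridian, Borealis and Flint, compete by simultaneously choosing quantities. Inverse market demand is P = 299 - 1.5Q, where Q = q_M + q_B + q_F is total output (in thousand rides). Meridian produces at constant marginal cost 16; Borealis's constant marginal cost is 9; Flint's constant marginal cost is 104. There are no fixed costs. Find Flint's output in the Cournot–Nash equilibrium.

2

Meridian's profit: π_M = (299 - 1.5Q)q_M - (16q_M). Setting ∂π_M/∂q_M = 0: 283 - 3q_M - (3/2)(q_B + q_F) = 0.
Borealis's profit: π_B = (299 - 1.5Q)q_B - (9q_B). Setting ∂π_B/∂q_B = 0: 290 - 3q_B - (3/2)(q_M + q_F) = 0.
Flint's profit: π_F = (299 - 1.5Q)q_F - (104q_F). Setting ∂π_F/∂q_F = 0: 195 - 3q_F - (3/2)(q_M + q_B) = 0.
Adding the 3 first-order conditions: 768 − 6Q = 0, so Q = 128.
Back-substituting: q_M = (283 − 192)/(3/2) = 182/3, q_B = (290 − 192)/(3/2) = 196/3, q_F = (195 − 192)/(3/2) = 2.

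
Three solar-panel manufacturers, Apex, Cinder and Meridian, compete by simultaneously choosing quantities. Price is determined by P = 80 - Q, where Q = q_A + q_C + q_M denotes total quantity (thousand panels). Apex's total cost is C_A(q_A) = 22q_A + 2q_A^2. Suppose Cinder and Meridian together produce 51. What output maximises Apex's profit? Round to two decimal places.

With rivals' combined output fixed at 51, Apex's profit is π_A = (80 - 51 - q_A)q_A - (22q_A + 2q_A²) = (29 - q_A)q_A - (22q_A + 2q_A²).
∂π_A/∂q_A = 7 - 6q_A = 0, so q_A = 7/6.

1.17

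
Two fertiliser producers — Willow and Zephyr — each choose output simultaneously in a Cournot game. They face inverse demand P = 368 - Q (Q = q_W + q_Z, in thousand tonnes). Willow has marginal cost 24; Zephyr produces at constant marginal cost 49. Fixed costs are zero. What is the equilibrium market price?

147

Willow's profit: π_W = (368 - Q)q_W - (24q_W). Setting ∂π_W/∂q_W = 0: 344 - 2q_W - (q_Z) = 0.
Zephyr's profit: π_Z = (368 - Q)q_Z - (49q_Z). Setting ∂π_Z/∂q_Z = 0: 319 - 2q_Z - (q_W) = 0.
Rearranging gives the reaction functions q_W = (344 - q_Z)/2 and q_Z = (319 - q_W)/2.
Solving the pair: q_W = 123, q_Z = 98.
Total output Q = 221, so price P = 368 - 221 = 147.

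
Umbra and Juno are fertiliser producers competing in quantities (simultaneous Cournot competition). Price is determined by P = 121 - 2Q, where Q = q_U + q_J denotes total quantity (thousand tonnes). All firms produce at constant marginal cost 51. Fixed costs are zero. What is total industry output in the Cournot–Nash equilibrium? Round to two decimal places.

23.33

A representative firm's profit is π_i = q_i(121 - 2Q) - 51q_i.
Setting ∂π_i/∂q_i = 0 with rivals' quantities fixed: 70 - 4q_i - 2q_j = 0.
With identical firms every q_j equals q_i, so q_j = q_i and 70 = 6q_i, giving q_i = 35/3.
Total output Q = 35/3 + 35/3 = 70/3.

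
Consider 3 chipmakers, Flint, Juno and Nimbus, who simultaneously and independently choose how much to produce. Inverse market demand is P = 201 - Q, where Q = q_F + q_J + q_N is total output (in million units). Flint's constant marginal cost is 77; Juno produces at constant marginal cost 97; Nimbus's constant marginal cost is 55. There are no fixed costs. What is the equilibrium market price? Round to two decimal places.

107.50

Flint's profit: π_F = (201 - Q)q_F - (77q_F). Setting ∂π_F/∂q_F = 0: 124 - 2q_F - (q_J + q_N) = 0.
Juno's profit: π_J = (201 - Q)q_J - (97q_J). Setting ∂π_J/∂q_J = 0: 104 - 2q_J - (q_F + q_N) = 0.
Nimbus's first-order condition: 146 - 2q_N - (q_F + q_J) = 0.
Adding the 3 conditions: 374 − 2Q − 2Q = 0, i.e. Q = 187/2.
Back-substituting: q_F = (124 − 187/2) = 61/2, q_J = (104 − 187/2) = 21/2, q_N = (146 − 187/2) = 105/2.
Total output Q = 187/2, so price P = 201 - 187/2 = 215/2.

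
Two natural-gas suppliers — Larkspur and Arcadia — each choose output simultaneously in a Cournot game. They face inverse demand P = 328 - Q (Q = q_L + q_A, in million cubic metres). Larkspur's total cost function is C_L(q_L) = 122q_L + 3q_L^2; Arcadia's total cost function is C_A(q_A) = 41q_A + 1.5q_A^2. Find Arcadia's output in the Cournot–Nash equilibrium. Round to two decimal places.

53.59

Larkspur's profit: π_L = (328 - Q)q_L - (122q_L + 3q_L²). Setting ∂π_L/∂q_L = 0: 206 - 8q_L - (q_A) = 0.
Arcadia's profit: π_A = (328 - Q)q_A - (41q_A + (3/2)q_A²). Setting ∂π_A/∂q_A = 0: 287 - 5q_A - (q_L) = 0.
Rearranging gives the reaction functions q_L = (206 - q_A)/8 and q_A = (287 - q_L)/5.
Substituting one into the other gives q_L = 743/39 and q_A = 53.5897.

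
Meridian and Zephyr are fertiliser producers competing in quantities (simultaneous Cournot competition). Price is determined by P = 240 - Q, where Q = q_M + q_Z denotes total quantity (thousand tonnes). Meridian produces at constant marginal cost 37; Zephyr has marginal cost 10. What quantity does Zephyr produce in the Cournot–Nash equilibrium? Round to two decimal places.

85.67

Meridian's profit: π_M = (240 - Q)q_M - (37q_M). Setting ∂π_M/∂q_M = 0: 203 - 2q_M - (q_Z) = 0.
Zephyr's first-order condition: 230 - 2q_Z - (q_M) = 0.
Best responses: q_M = (203 - q_Z)/2, q_Z = (230 - q_M)/2.
Solving the pair: q_M = 176/3, q_Z = 257/3.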